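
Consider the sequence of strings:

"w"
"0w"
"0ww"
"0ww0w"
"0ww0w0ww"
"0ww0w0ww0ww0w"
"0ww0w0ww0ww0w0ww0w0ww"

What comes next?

0ww0w0ww0ww0w0ww0w0ww0ww0w0ww0ww0w

Each term (from the third on) is the previous term followed by the one before it: term 3 = 0w·w = 0ww.
So term 8 is 0ww0w0ww0ww0w0ww0w0ww·0ww0w0ww0ww0w.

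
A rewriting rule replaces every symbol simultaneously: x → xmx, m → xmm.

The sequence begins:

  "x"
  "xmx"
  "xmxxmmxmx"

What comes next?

xmxxmmxmxxmxxmmxmmxmxxmmxmx

Expanding xmxxmmxmx: x→xmx, m→xmm, x→xmx, x→xmx, m→xmm, m→xmm, x→xmx, m→xmm, x→xmx. Concatenated: xmx xmm xmx xmx xmm xmm xmx xmm xmx.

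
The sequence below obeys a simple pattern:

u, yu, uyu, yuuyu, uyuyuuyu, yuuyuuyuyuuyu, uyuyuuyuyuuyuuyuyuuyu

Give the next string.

This is a Fibonacci-style word recurrence s(k) = s(k−2)·s(k−1): e.g. u·yu = uyu.
The next term joins yuuyuuyuyuuyu and uyuyuuyuyuuyuuyuyuuyu.

yuuyuuyuyuuyuuyuyuuyuyuuyuuyuyuuyu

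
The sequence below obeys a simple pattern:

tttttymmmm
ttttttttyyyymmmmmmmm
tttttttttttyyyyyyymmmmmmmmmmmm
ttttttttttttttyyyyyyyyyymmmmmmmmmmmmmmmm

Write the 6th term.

ttttttttttttttttttttyyyyyyyyyyyyyyyymmmmmmmmmmmmmmmmmmmmmmmm

Reading off run lengths: t runs 5, 8, 11, 14; y runs 1, 4, 7, 10; m runs 4, 8, 12, 16 — each is linear in n (n = 1, 2, …).
Setting n = 6 gives 20, 16, 24 characters in each block.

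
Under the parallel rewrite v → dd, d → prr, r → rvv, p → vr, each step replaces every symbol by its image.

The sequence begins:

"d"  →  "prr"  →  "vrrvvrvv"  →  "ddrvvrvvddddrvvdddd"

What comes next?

Rewriting the 19 symbols of ddrvvrvvddddrvvdddd one by one yields prr prr rvv dd dd rvv dd dd prr prr prr prr rvv dd dd prr prr prr prr; concatenated:

prrprrrvvddddrvvddddprrprrprrprrrvvddddprrprrprrprr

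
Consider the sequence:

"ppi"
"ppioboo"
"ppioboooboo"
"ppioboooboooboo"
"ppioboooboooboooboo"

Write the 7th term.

The strings grow by a fixed suffix oboo each time.
From ppioboooboooboooboo, 2 further steps: ppioboooboooboooboo → ppioboooboooboooboooboo → (answer).

ppioboooboooboooboooboooboo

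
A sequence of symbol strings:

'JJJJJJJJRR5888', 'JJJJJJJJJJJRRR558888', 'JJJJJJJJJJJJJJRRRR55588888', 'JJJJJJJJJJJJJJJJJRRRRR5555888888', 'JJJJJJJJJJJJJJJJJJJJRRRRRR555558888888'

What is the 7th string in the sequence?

Term n consists of 3n+2 J's, followed by n R's, followed by n-1 5's, followed by n+1 8's, where the shown terms are n = 2, 3, 4, 5, 6.
At n = 8 the blocks have lengths 26, 8, 7, 9.

JJJJJJJJJJJJJJJJJJJJJJJJJJRRRRRRRR5555555888888888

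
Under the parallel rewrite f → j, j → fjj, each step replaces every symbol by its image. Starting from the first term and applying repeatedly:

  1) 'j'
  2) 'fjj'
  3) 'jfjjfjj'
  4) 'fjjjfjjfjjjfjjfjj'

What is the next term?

jfjjfjjfjjjfjjfjjjfjjfjjfjjjfjjfjjjfjjfjj

Replace each of the 17 characters of fjjjfjjfjjjfjjfjj in place — j fjj fjj fjj j fjj fjj j fjj fjj fjj j fjj fjj j fjj fjj — and concatenate.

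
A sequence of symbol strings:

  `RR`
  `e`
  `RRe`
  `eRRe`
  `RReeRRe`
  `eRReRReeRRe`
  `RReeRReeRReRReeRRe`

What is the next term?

This is a Fibonacci-style word recurrence s(k) = s(k−2)·s(k−1): e.g. RR·e = RRe.
Continuing: eRReRReeRRe · RReeRReeRReRReeRRe gives term 8.

eRReRReeRReRReeRReeRReRReeRRe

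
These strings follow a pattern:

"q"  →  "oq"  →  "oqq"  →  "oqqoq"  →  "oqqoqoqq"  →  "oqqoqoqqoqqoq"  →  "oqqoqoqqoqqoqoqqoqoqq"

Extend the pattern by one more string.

oqqoqoqqoqqoqoqqoqoqqoqqoqoqqoqqoq

From term 3 onward, concatenate the last term with the second-to-last: oq·q = oqq, oqq·oq = oqqoq, …
The next term joins oqqoqoqqoqqoqoqqoqoqq and oqqoqoqqoqqoq.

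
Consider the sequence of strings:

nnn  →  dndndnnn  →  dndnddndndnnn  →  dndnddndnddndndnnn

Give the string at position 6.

dndnddndnddndnddndnddndndnnn

The strings grow by a fixed prefix dndnd each time.
From dndnddndnddndndnnn, 2 further steps: dndnddndnddndndnnn → dndnddndnddndnddndndnnn → (answer).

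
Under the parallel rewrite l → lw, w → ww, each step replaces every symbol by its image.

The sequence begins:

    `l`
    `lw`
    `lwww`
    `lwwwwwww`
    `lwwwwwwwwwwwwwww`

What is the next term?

lwwwwwwwwwwwwwwwwwwwwwwwwwwwwwww

Replace each of the 16 characters of lwwwwwwwwwwwwwww in place — lw ww ww ww ww ww ww ww ww ww ww ww ww ww ww ww — and concatenate.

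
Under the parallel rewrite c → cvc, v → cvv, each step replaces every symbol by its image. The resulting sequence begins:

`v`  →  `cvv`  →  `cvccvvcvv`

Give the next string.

cvccvvcvccvccvvcvvcvccvvcvv

Rewriting each symbol of cvccvvcvv: c→cvc, v→cvv, c→cvc, c→cvc, v→cvv, v→cvv, c→cvc, v→cvv, v→cvv, which concatenates to cvc cvv cvc cvc cvv cvv cvc cvv cvv.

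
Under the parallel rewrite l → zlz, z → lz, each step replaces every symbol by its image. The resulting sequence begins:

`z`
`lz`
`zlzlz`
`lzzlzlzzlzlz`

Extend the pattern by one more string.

zlzlzlzzlzlzzlzlzlzzlzlzzlzlz

Expanding lzzlzlzzlzlz: l→zlz, z→lz, z→lz, l→zlz, z→lz, l→zlz, z→lz, z→lz, l→zlz, z→lz, l→zlz, z→lz. Concatenated: zlz lz lz zlz lz zlz lz lz zlz lz zlz lz.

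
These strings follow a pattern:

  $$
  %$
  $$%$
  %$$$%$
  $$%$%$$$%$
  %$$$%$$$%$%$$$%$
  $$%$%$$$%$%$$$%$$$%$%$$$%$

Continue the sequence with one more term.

Each term (from the third on) is the two preceding terms concatenated in order: term 3 = $$·%$ = $$%$.
Continuing: %$$$%$$$%$%$$$%$ · $$%$%$$$%$%$$$%$$$%$%$$$%$ gives term 8.

%$$$%$$$%$%$$$%$$$%$%$$$%$%$$$%$$$%$%$$$%$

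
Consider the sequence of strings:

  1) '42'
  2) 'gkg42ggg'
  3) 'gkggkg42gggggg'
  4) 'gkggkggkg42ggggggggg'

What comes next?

Each term wraps the previous one in gkg on the left and ggg on the right.
So the next term is gkg·gkggkggkg42ggggggggg·ggg.

gkggkggkggkg42gggggggggggg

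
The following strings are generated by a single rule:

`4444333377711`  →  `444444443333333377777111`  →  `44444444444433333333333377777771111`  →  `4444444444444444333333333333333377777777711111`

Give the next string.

The n-th term is 4n 4's then 4n 3's then 2n+1 7's then n+1 1's (n = 1, 2, …).
Setting n = 5 gives 20, 20, 11, 6 characters in each block.

444444444444444444443333333333333333333377777777777111111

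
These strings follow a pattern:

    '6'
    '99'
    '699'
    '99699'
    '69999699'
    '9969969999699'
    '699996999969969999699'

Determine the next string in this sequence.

Each term (from the third on) is the two preceding terms concatenated in order: term 3 = 6·99 = 699.
So term 8 is 9969969999699·699996999969969999699.

9969969999699699996999969969999699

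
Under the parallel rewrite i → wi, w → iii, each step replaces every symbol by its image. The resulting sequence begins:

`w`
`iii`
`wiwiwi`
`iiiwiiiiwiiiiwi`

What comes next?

wiwiwiiiiwiwiwiwiiiiwiwiwiwiiiiwi

Applying the rule to each of the 15 symbols of iiiwiiiiwiiiiwi gives the pieces wi wi wi iii wi wi wi wi iii wi wi wi wi iii wi, which concatenate to the answer.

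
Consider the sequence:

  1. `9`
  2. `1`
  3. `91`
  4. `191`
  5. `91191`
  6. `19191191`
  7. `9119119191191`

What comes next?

191911919119119191191

From term 3 onward, concatenate the second-to-last term with the last: 9·1 = 91, 1·91 = 191, …
Continuing: 19191191 · 9119119191191 gives term 8.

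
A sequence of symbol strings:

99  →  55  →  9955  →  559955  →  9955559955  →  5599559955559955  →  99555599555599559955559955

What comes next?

559955995555995599555599555599559955559955

From term 3 onward, concatenate the second-to-last term with the last: 99·55 = 9955, 55·9955 = 559955, …
The next term joins 5599559955559955 and 99555599555599559955559955.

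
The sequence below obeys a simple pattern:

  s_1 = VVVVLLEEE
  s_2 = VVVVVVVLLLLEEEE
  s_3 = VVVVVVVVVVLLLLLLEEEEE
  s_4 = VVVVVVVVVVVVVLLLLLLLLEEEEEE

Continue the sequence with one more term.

VVVVVVVVVVVVVVVVLLLLLLLLLLEEEEEEE

Each string has the form V^{3n+1} L^{2n} E^{n+2} (n = 1, 2, …).
For the next term, n = 5, so the run lengths are 16, 10, 7.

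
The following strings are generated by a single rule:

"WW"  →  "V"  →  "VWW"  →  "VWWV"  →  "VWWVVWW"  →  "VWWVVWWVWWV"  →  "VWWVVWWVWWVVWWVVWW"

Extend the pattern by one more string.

VWWVVWWVWWVVWWVVWWVWWVVWWVWWV

From term 3 onward, concatenate the last term with the second-to-last: V·WW = VWW, VWW·V = VWWV, …
The next term joins VWWVVWWVWWVVWWVVWW and VWWVVWWVWWV.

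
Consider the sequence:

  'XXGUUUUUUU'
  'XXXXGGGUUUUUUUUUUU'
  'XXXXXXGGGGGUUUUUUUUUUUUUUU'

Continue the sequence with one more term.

XXXXXXXXGGGGGGGUUUUUUUUUUUUUUUUUUU

Each string has the form X^{2n} G^{2n-1} U^{4n+3} (n = 1, 2, …).
For the next term, n = 4, so the run lengths are 8, 7, 19.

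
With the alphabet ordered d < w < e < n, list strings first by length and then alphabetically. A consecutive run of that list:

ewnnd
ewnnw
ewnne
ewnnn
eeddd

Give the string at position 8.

eeddn

Stepping forward 3 times from eeddd: eeddd → eeddw → eedde, then the target.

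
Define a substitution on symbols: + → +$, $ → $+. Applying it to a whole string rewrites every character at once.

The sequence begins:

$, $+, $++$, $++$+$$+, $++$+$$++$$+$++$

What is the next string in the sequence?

Rewriting the 16 symbols of $++$+$$++$$+$++$ one by one yields $+ +$ +$ $+ +$ $+ $+ +$ +$ $+ $+ +$ $+ +$ +$ $+; concatenated:

$++$+$$++$$+$++$+$$+$++$$++$+$$+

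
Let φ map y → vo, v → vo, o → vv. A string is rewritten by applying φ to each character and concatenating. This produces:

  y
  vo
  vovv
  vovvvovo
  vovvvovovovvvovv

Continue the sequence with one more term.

vovvvovovovvvovvvovvvovovovvvovo

Replace each of the 16 characters of vovvvovovovvvovv in place — vo vv vo vo vo vv vo vv vo vv vo vo vo vv vo vo — and concatenate.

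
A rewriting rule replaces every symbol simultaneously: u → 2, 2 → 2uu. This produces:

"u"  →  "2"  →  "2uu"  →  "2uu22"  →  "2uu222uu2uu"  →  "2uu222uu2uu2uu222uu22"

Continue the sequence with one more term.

Applying the rule to each of the 21 symbols of 2uu222uu2uu2uu222uu22 gives the pieces 2uu 2 2 2uu 2uu 2uu 2 2 2uu 2 2 2uu 2 2 2uu 2uu 2uu 2 2 2uu 2uu, which concatenate to the answer.

2uu222uu2uu2uu222uu222uu222uu2uu2uu222uu2uu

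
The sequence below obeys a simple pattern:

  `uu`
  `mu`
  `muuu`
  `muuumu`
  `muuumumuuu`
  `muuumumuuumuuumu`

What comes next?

This is a Fibonacci-style word recurrence s(k) = s(k−1)·s(k−2): e.g. mu·uu = muuu.
Continuing: muuumumuuumuuumu · muuumumuuu gives term 7.

muuumumuuumuuumumuuumumuuu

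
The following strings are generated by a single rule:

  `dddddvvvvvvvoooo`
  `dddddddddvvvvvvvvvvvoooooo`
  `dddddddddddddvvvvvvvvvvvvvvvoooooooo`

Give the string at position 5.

dddddddddddddddddddddvvvvvvvvvvvvvvvvvvvvvvvoooooooooooo

Each string has the form d^{4n+1} v^{4n+3} o^{2n+2} (n = 1, 2, …).
Setting n = 5 gives 21, 23, 12 characters in each block.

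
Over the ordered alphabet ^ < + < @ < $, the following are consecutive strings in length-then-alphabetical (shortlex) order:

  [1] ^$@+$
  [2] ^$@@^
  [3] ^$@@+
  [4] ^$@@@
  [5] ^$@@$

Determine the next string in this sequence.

^$@$^

Find the rightmost character of ^$@@$ below $, bump it to the next letter, and reset everything to its right to ^.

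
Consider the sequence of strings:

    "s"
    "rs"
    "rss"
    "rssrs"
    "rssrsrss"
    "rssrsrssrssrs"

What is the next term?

rssrsrssrssrsrssrsrss

From term 3 onward, concatenate the last term with the second-to-last: rs·s = rss, rss·rs = rssrs, …
Continuing: rssrsrssrssrs · rssrsrss gives term 7.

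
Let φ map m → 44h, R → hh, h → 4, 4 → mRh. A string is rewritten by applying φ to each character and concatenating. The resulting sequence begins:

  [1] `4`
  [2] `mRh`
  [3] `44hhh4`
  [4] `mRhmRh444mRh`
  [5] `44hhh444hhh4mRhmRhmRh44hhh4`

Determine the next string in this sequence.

Rewriting the 27 symbols of 44hhh444hhh4mRhmRhmRh44hhh4 one by one yields mRh mRh 4 4 4 mRh mRh mRh 4 4 4 mRh 44h hh 4 44h hh 4 44h hh 4 mRh mRh 4 4 4 mRh; concatenated:

mRhmRh444mRhmRhmRh444mRh44hhh444hhh444hhh4mRhmRh444mRh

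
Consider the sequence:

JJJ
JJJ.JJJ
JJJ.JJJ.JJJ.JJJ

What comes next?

s(k+1) = s(k)·.·s(k) — each term doubles the last with '.' between the halves.
Doubling JJJ.JJJ.JJJ.JJJ with '.' between the halves:

JJJ.JJJ.JJJ.JJJ.JJJ.JJJ.JJJ.JJJ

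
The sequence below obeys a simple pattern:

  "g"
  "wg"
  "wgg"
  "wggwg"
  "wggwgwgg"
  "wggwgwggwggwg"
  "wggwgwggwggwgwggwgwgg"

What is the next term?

This is a Fibonacci-style word recurrence s(k) = s(k−1)·s(k−2): e.g. wg·g = wgg.
The next term joins wggwgwggwggwgwggwgwgg and wggwgwggwggwg.

wggwgwggwggwgwggwgwggwggwgwggwggwg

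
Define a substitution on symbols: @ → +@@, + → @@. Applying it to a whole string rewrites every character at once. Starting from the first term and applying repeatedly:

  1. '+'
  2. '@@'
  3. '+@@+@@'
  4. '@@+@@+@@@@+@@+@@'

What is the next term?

Rewriting the 16 symbols of @@+@@+@@@@+@@+@@ one by one yields +@@ +@@ @@ +@@ +@@ @@ +@@ +@@ +@@ +@@ @@ +@@ +@@ @@ +@@ +@@; concatenated:

+@@+@@@@+@@+@@@@+@@+@@+@@+@@@@+@@+@@@@+@@+@@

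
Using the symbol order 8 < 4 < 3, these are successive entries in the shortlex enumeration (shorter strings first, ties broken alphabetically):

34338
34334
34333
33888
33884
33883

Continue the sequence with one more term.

33848

The successor of 33883 increments the rightmost position that isn't already 3 and resets every position after it to 8.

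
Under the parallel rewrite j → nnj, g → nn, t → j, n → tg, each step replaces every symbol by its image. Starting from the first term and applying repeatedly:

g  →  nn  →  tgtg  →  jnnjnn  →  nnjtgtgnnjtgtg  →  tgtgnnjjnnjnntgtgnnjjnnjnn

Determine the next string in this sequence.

Rewriting the 26 symbols of tgtgnnjjnnjnntgtgnnjjnnjnn one by one yields j nn j nn tg tg nnj nnj tg tg nnj tg tg j nn j nn tg tg nnj nnj tg tg nnj tg tg; concatenated:

jnnjnntgtgnnjnnjtgtgnnjtgtgjnnjnntgtgnnjnnjtgtgnnjtgtg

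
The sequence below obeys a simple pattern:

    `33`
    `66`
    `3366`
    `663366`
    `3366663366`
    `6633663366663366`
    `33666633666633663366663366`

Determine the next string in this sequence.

663366336666336633666633666633663366663366

This is a Fibonacci-style word recurrence s(k) = s(k−2)·s(k−1): e.g. 33·66 = 3366.
So term 8 is 6633663366663366·33666633666633663366663366.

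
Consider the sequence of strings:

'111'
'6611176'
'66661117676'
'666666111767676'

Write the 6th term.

66666666661117676767676

s(k+1) = 66·s(k)·76, so each term gains 66 as a prefix and 76 as a suffix.
From 666666111767676, 2 further steps: 666666111767676 → 6666666611176767676 → (answer).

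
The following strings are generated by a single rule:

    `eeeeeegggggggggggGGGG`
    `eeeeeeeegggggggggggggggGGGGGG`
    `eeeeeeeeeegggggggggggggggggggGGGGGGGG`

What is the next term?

Term n consists of 2n+2 e's, followed by 4n+3 g's, followed by 2n G's, where the shown terms are n = 2, 3, 4.
Setting n = 5 gives 12, 23, 10 characters in each block.

eeeeeeeeeeeegggggggggggggggggggggggGGGGGGGGGG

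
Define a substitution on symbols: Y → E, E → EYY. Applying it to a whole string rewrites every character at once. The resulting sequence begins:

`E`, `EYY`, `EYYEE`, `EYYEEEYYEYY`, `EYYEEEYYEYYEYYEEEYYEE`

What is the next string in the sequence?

Applying the rule to each of the 21 symbols of EYYEEEYYEYYEYYEEEYYEE gives the pieces EYY E E EYY EYY EYY E E EYY E E EYY E E EYY EYY EYY E E EYY EYY, which concatenate to the answer.

EYYEEEYYEYYEYYEEEYYEEEYYEEEYYEYYEYYEEEYYEYY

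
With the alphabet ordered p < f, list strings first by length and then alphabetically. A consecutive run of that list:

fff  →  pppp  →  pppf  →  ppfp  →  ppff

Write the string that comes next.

Treat ppff as a base-2 numeral over the given alphabet and add one, carrying through any trailing f's.

pfpp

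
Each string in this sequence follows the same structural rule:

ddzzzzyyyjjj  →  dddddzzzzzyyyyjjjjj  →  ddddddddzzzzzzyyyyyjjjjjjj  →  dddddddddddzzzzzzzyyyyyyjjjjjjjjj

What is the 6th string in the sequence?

The n-th term is 3n-1 d's then n+3 z's then n+2 y's then 2n+1 j's (n = 1, 2, …).
At n = 6 the blocks have lengths 17, 9, 8, 13.

dddddddddddddddddzzzzzzzzzyyyyyyyyjjjjjjjjjjjjj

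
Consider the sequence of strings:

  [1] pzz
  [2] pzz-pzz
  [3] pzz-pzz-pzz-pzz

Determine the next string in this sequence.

pzz-pzz-pzz-pzz-pzz-pzz-pzz-pzz

Each string is two copies of the previous one joined by '-'.
So the next term is two copies of pzz-pzz-pzz-pzz with '-' between the halves.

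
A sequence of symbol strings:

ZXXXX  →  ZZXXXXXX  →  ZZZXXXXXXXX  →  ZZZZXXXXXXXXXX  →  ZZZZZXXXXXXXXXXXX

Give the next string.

ZZZZZZXXXXXXXXXXXXXX

Term n consists of n-1 Z's, followed by 2n X's, where the shown terms are n = 2, 3, 4, 5, 6.
At n = 7 the blocks have lengths 6, 14.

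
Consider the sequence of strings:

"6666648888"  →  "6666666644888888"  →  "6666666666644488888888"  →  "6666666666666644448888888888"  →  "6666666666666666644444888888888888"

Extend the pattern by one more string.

Each string has the form 6^{3n+2} 4^{n} 8^{2n+2} (n = 1, 2, …).
Setting n = 6 gives 20, 6, 14 characters in each block.

6666666666666666666644444488888888888888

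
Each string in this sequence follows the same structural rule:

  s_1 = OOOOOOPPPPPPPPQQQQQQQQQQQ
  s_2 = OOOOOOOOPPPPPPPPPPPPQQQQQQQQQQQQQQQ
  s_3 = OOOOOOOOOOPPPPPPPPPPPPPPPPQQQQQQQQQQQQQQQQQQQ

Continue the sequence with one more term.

Reading off run lengths: O runs 6, 8, 10; P runs 8, 12, 16; Q runs 11, 15, 19 — each is linear in n, where the shown terms are n = 2, 3, 4.
Setting n = 5 gives 12, 20, 23 characters in each block.

OOOOOOOOOOOOPPPPPPPPPPPPPPPPPPPPQQQQQQQQQQQQQQQQQQQQQQQ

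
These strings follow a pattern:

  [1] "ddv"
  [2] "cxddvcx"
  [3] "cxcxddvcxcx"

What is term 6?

cxcxcxcxcxddvcxcxcxcxcx

s(k+1) = cx·s(k)·cx, so each term gains cx as a prefix and cx as a suffix.
From cxcxddvcxcx, 3 further steps: cxcxddvcxcx → cxcxcxddvcxcxcx → cxcxcxcxddvcxcxcxcx → (answer).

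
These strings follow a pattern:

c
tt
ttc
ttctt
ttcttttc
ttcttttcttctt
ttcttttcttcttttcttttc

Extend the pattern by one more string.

Each term (from the third on) is the previous term followed by the one before it: term 3 = tt·c = ttc.
Continuing: ttcttttcttcttttcttttc · ttcttttcttctt gives term 8.

ttcttttcttcttttcttttcttcttttcttctt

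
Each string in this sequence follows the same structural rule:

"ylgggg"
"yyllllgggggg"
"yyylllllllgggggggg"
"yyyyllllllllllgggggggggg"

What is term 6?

yyyyyyllllllllllllllllgggggggggggggg

The n-th term is n y's then 3n-2 l's then 2n+2 g's (n = 1, 2, …).
For term 6, n = 6, so the run lengths are 6, 16, 14.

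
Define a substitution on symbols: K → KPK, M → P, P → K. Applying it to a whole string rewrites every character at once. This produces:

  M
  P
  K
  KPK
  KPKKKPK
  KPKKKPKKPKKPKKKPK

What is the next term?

Rewriting the 17 symbols of KPKKKPKKPKKPKKKPK one by one yields KPK K KPK KPK KPK K KPK KPK K KPK KPK K KPK KPK KPK K KPK; concatenated:

KPKKKPKKPKKPKKKPKKPKKKPKKPKKKPKKPKKPKKKPK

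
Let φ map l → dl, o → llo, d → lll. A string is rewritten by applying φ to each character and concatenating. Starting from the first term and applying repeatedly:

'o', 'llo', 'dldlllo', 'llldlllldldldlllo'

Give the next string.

dldldlllldldldldlllldlllldlllldldldlllo

Replace each of the 17 characters of llldlllldldldlllo in place — dl dl dl lll dl dl dl dl lll dl lll dl lll dl dl dl llo — and concatenate.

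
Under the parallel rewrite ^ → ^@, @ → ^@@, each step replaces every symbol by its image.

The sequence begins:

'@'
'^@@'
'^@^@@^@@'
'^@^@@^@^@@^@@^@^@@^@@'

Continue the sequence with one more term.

Applying the rule to each of the 21 symbols of ^@^@@^@^@@^@@^@^@@^@@ gives the pieces ^@ ^@@ ^@ ^@@ ^@@ ^@ ^@@ ^@ ^@@ ^@@ ^@ ^@@ ^@@ ^@ ^@@ ^@ ^@@ ^@@ ^@ ^@@ ^@@, which concatenate to the answer.

^@^@@^@^@@^@@^@^@@^@^@@^@@^@^@@^@@^@^@@^@^@@^@@^@^@@^@@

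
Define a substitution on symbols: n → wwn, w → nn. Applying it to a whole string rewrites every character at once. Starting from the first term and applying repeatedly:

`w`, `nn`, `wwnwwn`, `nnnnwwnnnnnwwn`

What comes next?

wwnwwnwwnwwnnnnnwwnwwnwwnwwnwwnnnnnwwn

Applying the rule to each of the 14 symbols of nnnnwwnnnnnwwn gives the pieces wwn wwn wwn wwn nn nn wwn wwn wwn wwn wwn nn nn wwn, which concatenate to the answer.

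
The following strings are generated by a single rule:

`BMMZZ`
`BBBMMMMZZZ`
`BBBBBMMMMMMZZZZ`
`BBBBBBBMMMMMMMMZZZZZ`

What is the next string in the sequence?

Term n consists of 2n-1 B's, followed by 2n M's, followed by n+1 Z's (n = 1, 2, …).
At n = 5 the blocks have lengths 9, 10, 6.

BBBBBBBBBMMMMMMMMMMZZZZZZ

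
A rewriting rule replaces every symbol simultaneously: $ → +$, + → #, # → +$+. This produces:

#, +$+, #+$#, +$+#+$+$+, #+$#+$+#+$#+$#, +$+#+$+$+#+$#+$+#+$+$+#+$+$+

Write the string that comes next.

#+$#+$+#+$#+$#+$+#+$+$+#+$#+$+#+$#+$#+$+#+$#+$#

Replace each of the 28 characters of +$+#+$+$+#+$#+$+#+$+$+#+$+$+ in place — # +$ # +$+ # +$ # +$ # +$+ # +$ +$+ # +$ # +$+ # +$ # +$ # +$+ # +$ # +$ # — and concatenate.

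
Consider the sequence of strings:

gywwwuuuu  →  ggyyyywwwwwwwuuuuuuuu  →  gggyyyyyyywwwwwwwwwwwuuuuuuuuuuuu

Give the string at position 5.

Reading off run lengths: g runs 1, 2, 3; y runs 1, 4, 7; w runs 3, 7, 11; u runs 4, 8, 12 — each is linear in n (n = 1, 2, …).
At n = 5 the blocks have lengths 5, 13, 19, 20.

gggggyyyyyyyyyyyyywwwwwwwwwwwwwwwwwwwuuuuuuuuuuuuuuuuuuuu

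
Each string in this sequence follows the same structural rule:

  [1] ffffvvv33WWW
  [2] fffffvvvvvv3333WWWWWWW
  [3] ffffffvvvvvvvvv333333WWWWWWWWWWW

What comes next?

Each string has the form f^{n+3} v^{3n} 3^{2n} W^{4n-1} (n = 1, 2, …).
Setting n = 4 gives 7, 12, 8, 15 characters in each block.

fffffffvvvvvvvvvvvv33333333WWWWWWWWWWWWWWW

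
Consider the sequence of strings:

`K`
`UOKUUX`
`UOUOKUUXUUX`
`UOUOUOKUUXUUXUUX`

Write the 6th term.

UOUOUOUOUOKUUXUUXUUXUUXUUX

Every step adds UO to the front and UUX to the end of the previous string.
From UOUOUOKUUXUUXUUX, 2 further steps: UOUOUOKUUXUUXUUX → UOUOUOUOKUUXUUXUUXUUX → (answer).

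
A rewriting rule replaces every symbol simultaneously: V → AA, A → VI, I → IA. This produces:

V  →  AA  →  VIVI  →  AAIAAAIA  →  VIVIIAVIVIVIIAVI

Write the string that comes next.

AAIAAAIAIAVIAAIAAAIAAAIAIAVIAAIA

Applying the rule to each of the 16 symbols of VIVIIAVIVIVIIAVI gives the pieces AA IA AA IA IA VI AA IA AA IA AA IA IA VI AA IA, which concatenate to the answer.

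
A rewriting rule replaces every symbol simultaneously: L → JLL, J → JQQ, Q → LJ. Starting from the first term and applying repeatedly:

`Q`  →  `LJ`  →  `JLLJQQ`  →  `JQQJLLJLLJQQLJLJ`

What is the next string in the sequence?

Applying the rule to each of the 16 symbols of JQQJLLJLLJQQLJLJ gives the pieces JQQ LJ LJ JQQ JLL JLL JQQ JLL JLL JQQ LJ LJ JLL JQQ JLL JQQ, which concatenate to the answer.

JQQLJLJJQQJLLJLLJQQJLLJLLJQQLJLJJLLJQQJLLJQQ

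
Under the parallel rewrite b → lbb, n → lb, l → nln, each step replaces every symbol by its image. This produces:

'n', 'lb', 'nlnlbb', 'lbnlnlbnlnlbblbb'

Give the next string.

Rewriting the 16 symbols of lbnlnlbnlnlbblbb one by one yields nln lbb lb nln lb nln lbb lb nln lb nln lbb lbb nln lbb lbb; concatenated:

nlnlbblbnlnlbnlnlbblbnlnlbnlnlbblbbnlnlbblbb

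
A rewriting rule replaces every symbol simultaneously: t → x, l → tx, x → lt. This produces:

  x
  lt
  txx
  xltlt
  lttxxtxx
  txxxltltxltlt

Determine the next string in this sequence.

φ(txxxltltxltlt) expands symbol-by-symbol to x lt lt lt tx x tx x lt tx x tx x; joining the 13 pieces gives the next term.

xltltlttxxtxxlttxxtxx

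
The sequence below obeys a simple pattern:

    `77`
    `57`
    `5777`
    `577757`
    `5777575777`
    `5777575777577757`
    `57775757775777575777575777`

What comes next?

577757577757775757775757775777575777577757

From term 3 onward, concatenate the last term with the second-to-last: 57·77 = 5777, 5777·57 = 577757, …
Continuing: 57775757775777575777575777 · 5777575777577757 gives term 8.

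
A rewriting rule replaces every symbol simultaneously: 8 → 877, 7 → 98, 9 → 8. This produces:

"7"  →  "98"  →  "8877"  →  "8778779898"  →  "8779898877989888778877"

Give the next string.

87798988877887787798988877887787787798988778779898

Replace each of the 22 characters of 8779898877989888778877 in place — 877 98 98 8 877 8 877 877 98 98 8 877 8 877 877 877 98 98 877 877 98 98 — and concatenate.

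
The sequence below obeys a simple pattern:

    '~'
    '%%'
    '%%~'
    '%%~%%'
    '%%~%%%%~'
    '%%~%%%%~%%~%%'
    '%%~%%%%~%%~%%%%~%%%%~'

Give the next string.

%%~%%%%~%%~%%%%~%%%%~%%~%%%%~%%~%%

Each term (from the third on) is the previous term followed by the one before it: term 3 = %%·~ = %%~.
Continuing: %%~%%%%~%%~%%%%~%%%%~ · %%~%%%%~%%~%% gives term 8.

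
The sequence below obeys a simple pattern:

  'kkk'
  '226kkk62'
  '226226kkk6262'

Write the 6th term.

Each term wraps the previous one in 226 on the left and 62 on the right.
From 226226kkk6262, 3 further steps: 226226kkk6262 → 226226226kkk626262 → 226226226226kkk62626262 → (answer).

226226226226226kkk6262626262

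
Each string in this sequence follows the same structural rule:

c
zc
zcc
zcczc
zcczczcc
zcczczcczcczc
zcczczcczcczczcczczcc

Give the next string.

zcczczcczcczczcczczcczcczczcczcczc

Each term (from the third on) is the previous term followed by the one before it: term 3 = zc·c = zcc.
Continuing: zcczczcczcczczcczczcc · zcczczcczcczc gives term 8.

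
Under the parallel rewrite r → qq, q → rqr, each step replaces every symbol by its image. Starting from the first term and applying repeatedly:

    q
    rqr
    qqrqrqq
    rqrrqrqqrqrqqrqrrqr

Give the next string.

Rewriting the 19 symbols of rqrrqrqqrqrqqrqrrqr one by one yields qq rqr qq qq rqr qq rqr rqr qq rqr qq rqr rqr qq rqr qq qq rqr qq; concatenated:

qqrqrqqqqrqrqqrqrrqrqqrqrqqrqrrqrqqrqrqqqqrqrqq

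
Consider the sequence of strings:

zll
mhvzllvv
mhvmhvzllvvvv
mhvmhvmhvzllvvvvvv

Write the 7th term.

s(k+1) = mhv·s(k)·vv, so each term gains mhv as a prefix and vv as a suffix.
From mhvmhvmhvzllvvvvvv, 3 further steps: mhvmhvmhvzllvvvvvv → mhvmhvmhvmhvzllvvvvvvvv → mhvmhvmhvmhvmhvzllvvvvvvvvvv → (answer).

mhvmhvmhvmhvmhvmhvzllvvvvvvvvvvvv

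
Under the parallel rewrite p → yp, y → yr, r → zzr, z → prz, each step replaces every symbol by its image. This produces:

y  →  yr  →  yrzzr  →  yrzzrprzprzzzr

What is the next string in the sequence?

Replace each of the 14 characters of yrzzrprzprzzzr in place — yr zzr prz prz zzr yp zzr prz yp zzr prz prz prz zzr — and concatenate.

yrzzrprzprzzzrypzzrprzypzzrprzprzprzzzr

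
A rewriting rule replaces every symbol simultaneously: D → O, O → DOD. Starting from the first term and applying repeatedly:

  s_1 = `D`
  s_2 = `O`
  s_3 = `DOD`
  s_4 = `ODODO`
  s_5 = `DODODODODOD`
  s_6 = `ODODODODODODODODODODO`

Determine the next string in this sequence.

Rewriting the 21 symbols of ODODODODODODODODODODO one by one yields DOD O DOD O DOD O DOD O DOD O DOD O DOD O DOD O DOD O DOD O DOD; concatenated:

DODODODODODODODODODODODODODODODODODODODODOD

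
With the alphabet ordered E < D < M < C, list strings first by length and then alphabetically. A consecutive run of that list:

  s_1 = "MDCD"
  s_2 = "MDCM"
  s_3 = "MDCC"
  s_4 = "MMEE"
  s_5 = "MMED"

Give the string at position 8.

MMDE

Continuing the enumeration 3 steps past MMED: MMED → MMEM → MMEC → (answer).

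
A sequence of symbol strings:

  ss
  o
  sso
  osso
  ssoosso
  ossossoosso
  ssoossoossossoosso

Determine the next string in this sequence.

Each term (from the third on) is the two preceding terms concatenated in order: term 3 = ss·o = sso.
The next term joins ossossoosso and ssoossoossossoosso.

ossossoossossoossoossossoosso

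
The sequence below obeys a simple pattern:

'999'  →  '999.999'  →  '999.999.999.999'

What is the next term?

Every step duplicates the string with '.' between the halves.
Doubling 999.999.999.999 with '.' between the halves:

999.999.999.999.999.999.999.999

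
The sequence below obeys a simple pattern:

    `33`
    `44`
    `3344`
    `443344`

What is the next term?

This is a Fibonacci-style word recurrence s(k) = s(k−2)·s(k−1): e.g. 33·44 = 3344.
Continuing: 3344 · 443344 gives term 5.

3344443344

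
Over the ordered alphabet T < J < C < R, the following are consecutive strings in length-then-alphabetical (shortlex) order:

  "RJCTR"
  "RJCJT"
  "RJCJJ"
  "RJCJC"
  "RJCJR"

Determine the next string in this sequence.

Find the rightmost character of RJCJR below R, bump it to the next letter, and reset everything to its right to T.

RJCCT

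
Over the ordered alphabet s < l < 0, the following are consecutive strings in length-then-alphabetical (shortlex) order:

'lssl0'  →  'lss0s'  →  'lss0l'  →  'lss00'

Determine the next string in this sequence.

lslss

Find the rightmost character of lss00 below 0, bump it to the next letter, and reset everything to its right to s.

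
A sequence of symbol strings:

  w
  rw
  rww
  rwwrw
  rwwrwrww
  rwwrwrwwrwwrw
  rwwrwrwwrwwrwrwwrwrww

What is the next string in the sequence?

rwwrwrwwrwwrwrwwrwrwwrwwrwrwwrwwrw

From term 3 onward, concatenate the last term with the second-to-last: rw·w = rww, rww·rw = rwwrw, …
Continuing: rwwrwrwwrwwrwrwwrwrww · rwwrwrwwrwwrw gives term 8.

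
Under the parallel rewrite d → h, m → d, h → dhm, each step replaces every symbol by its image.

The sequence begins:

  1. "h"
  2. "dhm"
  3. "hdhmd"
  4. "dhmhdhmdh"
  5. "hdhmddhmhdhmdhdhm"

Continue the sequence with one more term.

Rewriting the 17 symbols of hdhmddhmhdhmdhdhm one by one yields dhm h dhm d h h dhm d dhm h dhm d h dhm h dhm d; concatenated:

dhmhdhmdhhdhmddhmhdhmdhdhmhdhmd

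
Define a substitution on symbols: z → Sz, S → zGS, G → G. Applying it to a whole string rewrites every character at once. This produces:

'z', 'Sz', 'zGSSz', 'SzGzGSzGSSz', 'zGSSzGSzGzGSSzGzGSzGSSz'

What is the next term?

SzGzGSzGSSzGzGSSzGSzGzGSzGSSzGSzGzGSSzGzGSzGSSz

Replace each of the 23 characters of zGSSzGSzGzGSSzGzGSzGSSz in place — Sz G zGS zGS Sz G zGS Sz G Sz G zGS zGS Sz G Sz G zGS Sz G zGS zGS Sz — and concatenate.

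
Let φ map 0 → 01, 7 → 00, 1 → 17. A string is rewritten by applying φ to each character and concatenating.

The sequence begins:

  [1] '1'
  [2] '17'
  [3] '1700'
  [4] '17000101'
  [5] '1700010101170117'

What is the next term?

φ(1700010101170117) expands symbol-by-symbol to 17 00 01 01 01 17 01 17 01 17 17 00 01 17 17 00; joining the 16 pieces gives the next term.

17000101011701170117170001171700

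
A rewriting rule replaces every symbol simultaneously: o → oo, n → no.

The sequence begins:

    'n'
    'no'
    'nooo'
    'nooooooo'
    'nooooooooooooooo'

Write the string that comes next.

nooooooooooooooooooooooooooooooo

Applying the rule to each of the 16 symbols of nooooooooooooooo gives the pieces no oo oo oo oo oo oo oo oo oo oo oo oo oo oo oo, which concatenate to the answer.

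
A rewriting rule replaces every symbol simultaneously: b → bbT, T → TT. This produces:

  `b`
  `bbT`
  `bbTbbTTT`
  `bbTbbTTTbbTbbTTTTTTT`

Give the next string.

Rewriting the 20 symbols of bbTbbTTTbbTbbTTTTTTT one by one yields bbT bbT TT bbT bbT TT TT TT bbT bbT TT bbT bbT TT TT TT TT TT TT TT; concatenated:

bbTbbTTTbbTbbTTTTTTTbbTbbTTTbbTbbTTTTTTTTTTTTTTT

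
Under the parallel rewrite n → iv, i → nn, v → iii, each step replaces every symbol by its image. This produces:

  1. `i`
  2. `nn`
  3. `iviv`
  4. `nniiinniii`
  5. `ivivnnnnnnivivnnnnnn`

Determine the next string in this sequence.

nniiinniiiivivivivivivnniiinniiiiviviviviviv

Replace each of the 20 characters of ivivnnnnnnivivnnnnnn in place — nn iii nn iii iv iv iv iv iv iv nn iii nn iii iv iv iv iv iv iv — and concatenate.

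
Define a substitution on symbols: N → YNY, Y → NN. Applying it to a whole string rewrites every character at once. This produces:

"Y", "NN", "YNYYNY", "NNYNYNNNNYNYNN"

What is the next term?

Applying the rule to each of the 14 symbols of NNYNYNNNNYNYNN gives the pieces YNY YNY NN YNY NN YNY YNY YNY YNY NN YNY NN YNY YNY, which concatenate to the answer.

YNYYNYNNYNYNNYNYYNYYNYYNYNNYNYNNYNYYNY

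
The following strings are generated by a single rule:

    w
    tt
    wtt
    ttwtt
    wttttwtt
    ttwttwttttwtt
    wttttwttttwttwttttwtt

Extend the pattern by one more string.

This is a Fibonacci-style word recurrence s(k) = s(k−2)·s(k−1): e.g. w·tt = wtt.
So term 8 is ttwttwttttwtt·wttttwttttwttwttttwtt.

ttwttwttttwttwttttwttttwttwttttwtt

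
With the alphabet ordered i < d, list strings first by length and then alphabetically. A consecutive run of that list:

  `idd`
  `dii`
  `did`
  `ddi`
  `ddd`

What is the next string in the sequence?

iiii

ddd is the last string of length 3, so the next is the first of length 4: i repeated 4 times.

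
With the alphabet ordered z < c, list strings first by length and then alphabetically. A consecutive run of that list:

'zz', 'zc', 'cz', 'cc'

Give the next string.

zzz

cc is the last string of length 2, so the next is the first of length 3: z repeated 3 times.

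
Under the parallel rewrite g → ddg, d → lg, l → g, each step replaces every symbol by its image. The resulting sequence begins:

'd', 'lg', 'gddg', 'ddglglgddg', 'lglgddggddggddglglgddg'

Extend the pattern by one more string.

Rewriting the 22 symbols of lglgddggddggddglglgddg one by one yields g ddg g ddg lg lg ddg ddg lg lg ddg ddg lg lg ddg g ddg g ddg lg lg ddg; concatenated:

gddggddglglgddgddglglgddgddglglgddggddggddglglgddg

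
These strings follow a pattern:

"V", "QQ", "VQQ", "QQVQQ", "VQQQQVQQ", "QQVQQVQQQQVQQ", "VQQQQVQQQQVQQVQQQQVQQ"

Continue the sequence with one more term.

From term 3 onward, concatenate the second-to-last term with the last: V·QQ = VQQ, QQ·VQQ = QQVQQ, …
The next term joins QQVQQVQQQQVQQ and VQQQQVQQQQVQQVQQQQVQQ.

QQVQQVQQQQVQQVQQQQVQQQQVQQVQQQQVQQ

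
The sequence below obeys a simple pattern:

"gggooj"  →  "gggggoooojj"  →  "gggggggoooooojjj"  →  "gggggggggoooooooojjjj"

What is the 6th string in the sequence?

gggggggggggggoooooooooooojjjjjj

Reading off run lengths: g runs 3, 5, 7, 9; o runs 2, 4, 6, 8; j runs 1, 2, 3, 4 — each is linear in n (n = 1, 2, …).
For term 6, n = 6, so the run lengths are 13, 12, 6.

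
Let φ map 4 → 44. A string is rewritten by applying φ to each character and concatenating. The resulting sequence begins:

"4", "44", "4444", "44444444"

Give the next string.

Apply φ to 44444444 symbol by symbol: 4→44, 4→44, 4→44, 4→44, 4→44, 4→44, 4→44, 4→44; joined: 44 44 44 44 44 44 44 44.

4444444444444444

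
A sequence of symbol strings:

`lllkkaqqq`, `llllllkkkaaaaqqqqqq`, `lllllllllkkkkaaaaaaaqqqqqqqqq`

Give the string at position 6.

Each string has the form l^{3n} k^{n+1} a^{3n-2} q^{3n} (n = 1, 2, …).
Setting n = 6 gives 18, 7, 16, 18 characters in each block.

llllllllllllllllllkkkkkkkaaaaaaaaaaaaaaaaqqqqqqqqqqqqqqqqqq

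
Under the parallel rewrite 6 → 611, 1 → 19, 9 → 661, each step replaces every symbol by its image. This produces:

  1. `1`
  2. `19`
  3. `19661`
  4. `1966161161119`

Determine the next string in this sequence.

Applying the rule to each of the 13 symbols of 1966161161119 gives the pieces 19 661 611 611 19 611 19 19 611 19 19 19 661, which concatenate to the answer.

19661611611196111919611191919661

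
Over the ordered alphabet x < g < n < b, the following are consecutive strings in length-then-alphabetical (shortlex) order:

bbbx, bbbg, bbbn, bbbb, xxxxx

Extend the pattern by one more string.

xxxxg

Find the rightmost character of xxxxx below b, bump it to the next letter, and reset everything to its right to x.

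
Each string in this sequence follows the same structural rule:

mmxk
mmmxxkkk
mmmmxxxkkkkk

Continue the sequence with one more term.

Term n consists of n+1 m's, followed by n x's, followed by 2n-1 k's (n = 1, 2, …).
For the next term, n = 4, so the run lengths are 5, 4, 7.

mmmmmxxxxkkkkkkk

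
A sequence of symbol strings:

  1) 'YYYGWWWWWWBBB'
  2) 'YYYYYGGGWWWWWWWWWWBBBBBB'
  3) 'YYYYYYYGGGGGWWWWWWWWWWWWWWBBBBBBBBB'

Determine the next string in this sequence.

Each string has the form Y^{2n+1} G^{2n-1} W^{4n+2} B^{3n} (n = 1, 2, …).
Setting n = 4 gives 9, 7, 18, 12 characters in each block.

YYYYYYYYYGGGGGGGWWWWWWWWWWWWWWWWWWBBBBBBBBBBBB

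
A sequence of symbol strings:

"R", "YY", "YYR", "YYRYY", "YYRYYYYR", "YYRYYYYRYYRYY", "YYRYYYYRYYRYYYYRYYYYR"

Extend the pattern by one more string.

This is a Fibonacci-style word recurrence s(k) = s(k−1)·s(k−2): e.g. YY·R = YYR.
The next term joins YYRYYYYRYYRYYYYRYYYYR and YYRYYYYRYYRYY.

YYRYYYYRYYRYYYYRYYYYRYYRYYYYRYYRYY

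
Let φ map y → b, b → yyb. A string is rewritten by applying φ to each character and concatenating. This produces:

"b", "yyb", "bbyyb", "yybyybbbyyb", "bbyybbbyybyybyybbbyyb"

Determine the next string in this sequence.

Rewriting the 21 symbols of bbyybbbyybyybyybbbyyb one by one yields yyb yyb b b yyb yyb yyb b b yyb b b yyb b b yyb yyb yyb b b yyb; concatenated:

yybyybbbyybyybyybbbyybbbyybbbyybyybyybbbyyb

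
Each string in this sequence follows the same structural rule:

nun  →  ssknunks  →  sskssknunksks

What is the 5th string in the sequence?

Every step adds ssk to the front and ks to the end of the previous string.
From sskssknunksks, 2 further steps: sskssknunksks → ssksskssknunksksks → (answer).

sskssksskssknunksksksks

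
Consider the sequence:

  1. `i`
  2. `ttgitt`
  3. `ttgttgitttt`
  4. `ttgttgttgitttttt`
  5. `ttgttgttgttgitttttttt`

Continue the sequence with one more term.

s(k+1) = ttg·s(k)·tt, so each term gains ttg as a prefix and tt as a suffix.
One more step from ttgttgttgttgitttttttt gives the answer.

ttgttgttgttgttgitttttttttt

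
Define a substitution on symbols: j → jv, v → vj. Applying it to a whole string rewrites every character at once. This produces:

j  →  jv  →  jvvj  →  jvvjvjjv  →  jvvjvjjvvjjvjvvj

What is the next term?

jvvjvjjvvjjvjvvjvjjvjvvjjvvjvjjv

Applying the rule to each of the 16 symbols of jvvjvjjvvjjvjvvj gives the pieces jv vj vj jv vj jv jv vj vj jv jv vj jv vj vj jv, which concatenate to the answer.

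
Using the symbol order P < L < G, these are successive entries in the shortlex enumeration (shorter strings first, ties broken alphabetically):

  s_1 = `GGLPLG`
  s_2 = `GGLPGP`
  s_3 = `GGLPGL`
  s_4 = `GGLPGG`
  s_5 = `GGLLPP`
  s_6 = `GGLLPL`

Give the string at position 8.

Advancing 2 positions from GGLLPL through GGLLPL → GGLLPG reaches term 8.

GGLLLP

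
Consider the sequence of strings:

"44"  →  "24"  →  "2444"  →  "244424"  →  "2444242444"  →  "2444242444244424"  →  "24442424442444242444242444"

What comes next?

This is a Fibonacci-style word recurrence s(k) = s(k−1)·s(k−2): e.g. 24·44 = 2444.
So term 8 is 24442424442444242444242444·2444242444244424.

244424244424442424442424442444242444244424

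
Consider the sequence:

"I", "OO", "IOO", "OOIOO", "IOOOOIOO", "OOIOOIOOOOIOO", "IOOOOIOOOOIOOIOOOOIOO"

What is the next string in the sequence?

OOIOOIOOOOIOOIOOOOIOOOOIOOIOOOOIOO

Each term (from the third on) is the two preceding terms concatenated in order: term 3 = I·OO = IOO.
So term 8 is OOIOOIOOOOIOO·IOOOOIOOOOIOOIOOOOIOO.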